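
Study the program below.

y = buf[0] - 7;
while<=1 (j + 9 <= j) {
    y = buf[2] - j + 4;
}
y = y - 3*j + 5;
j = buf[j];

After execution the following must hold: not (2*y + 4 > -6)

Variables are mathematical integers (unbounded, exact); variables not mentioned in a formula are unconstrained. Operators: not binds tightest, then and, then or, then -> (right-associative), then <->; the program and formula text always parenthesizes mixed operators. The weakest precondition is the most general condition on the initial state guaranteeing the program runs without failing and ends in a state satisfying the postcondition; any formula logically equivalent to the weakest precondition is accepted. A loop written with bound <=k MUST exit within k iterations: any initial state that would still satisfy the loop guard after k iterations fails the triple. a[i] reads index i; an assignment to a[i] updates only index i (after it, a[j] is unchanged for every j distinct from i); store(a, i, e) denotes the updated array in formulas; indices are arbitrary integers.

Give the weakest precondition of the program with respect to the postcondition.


Working backward. After the program, the postcondition not (2*y + 4 > -6) must hold; in canonical form it is not (2*y > -10).
Before j := buf[j]: not (2*y > -10)
Before y := y - 3*j + 5: not (2*y > 6*j - 20)
Before the loop (bound <=1), unroll the exhaustion recursion (WP_0 = exit-now case; WP_j = one more guarded iteration, up to j = 1):
  WP_0: not (2*y > 6*j - 20)
  WP_1: not (2*y > 6*j - 20)
So before the loop: not (2*y > 6*j - 20)
Before y := buf[0] - 7: not (2*buf[0] > 6*j - 6)
Answer: WP = not (2*buf[0] > 6*j - 6)


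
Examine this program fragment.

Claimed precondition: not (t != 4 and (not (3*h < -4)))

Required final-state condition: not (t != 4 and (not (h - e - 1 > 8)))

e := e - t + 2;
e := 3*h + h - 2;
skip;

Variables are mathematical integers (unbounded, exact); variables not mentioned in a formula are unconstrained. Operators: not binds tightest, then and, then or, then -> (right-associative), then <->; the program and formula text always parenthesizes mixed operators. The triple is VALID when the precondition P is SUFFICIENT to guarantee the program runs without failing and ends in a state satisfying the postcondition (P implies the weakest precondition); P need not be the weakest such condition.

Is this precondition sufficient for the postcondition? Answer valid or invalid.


Working backward. After the program, the postcondition not (t != 4 and (not (h - e - 1 > 8))) must hold; in canonical form it is not (t != 4 and (not (h > e + 9))).
Before skip: not (t != 4 and (not (h > e + 9)))
Before e := 3*h + h - 2: not (t != 4 and (not (3*h < -7)))
Before e := e - t + 2: not (t != 4 and (not (3*h < -7)))
The weakest precondition is not (t != 4 and (not (3*h < -7))).
Check whether not (t != 4 and (not (3*h < -4))) implies it.
Countermodel: at the initial state h = -2, t = 5, the precondition holds but the weakest precondition fails.
Answer: invalid


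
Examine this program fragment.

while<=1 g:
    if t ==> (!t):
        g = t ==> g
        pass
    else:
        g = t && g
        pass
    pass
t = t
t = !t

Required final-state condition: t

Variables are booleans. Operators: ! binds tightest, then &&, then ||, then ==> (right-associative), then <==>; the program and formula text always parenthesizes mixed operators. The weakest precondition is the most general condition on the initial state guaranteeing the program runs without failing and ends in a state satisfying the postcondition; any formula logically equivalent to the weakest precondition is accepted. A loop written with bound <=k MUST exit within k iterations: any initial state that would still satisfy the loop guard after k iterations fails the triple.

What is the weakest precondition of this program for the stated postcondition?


Working backward. After the program, t must hold.
Before t := !t: !t
Before t := t: !t
Before the loop (bound <=1), unroll the exhaustion recursion (WP_0 = exit-now case; WP_j = one more guarded iteration, up to j = 1):
  WP_0: (!g) && (!t)
  WP_1: (g ==> (((t ==> (!t)) ==> ((!(t ==> g)) && (!t))) && ((!(t ==> (!t))) ==> ((!(t && g)) && (!t))))) && ((!g) ==> (!t))
So before the loop: (g ==> (((t ==> (!t)) ==> ((!(t ==> g)) && (!t))) && ((!(t ==> (!t))) ==> ((!(t && g)) && (!t))))) && ((!g) ==> (!t))
Answer: WP = (g ==> (((t ==> (!t)) ==> ((!(t ==> g)) && (!t))) && ((!(t ==> (!t))) ==> ((!(t && g)) && (!t))))) && ((!g) ==> (!t))


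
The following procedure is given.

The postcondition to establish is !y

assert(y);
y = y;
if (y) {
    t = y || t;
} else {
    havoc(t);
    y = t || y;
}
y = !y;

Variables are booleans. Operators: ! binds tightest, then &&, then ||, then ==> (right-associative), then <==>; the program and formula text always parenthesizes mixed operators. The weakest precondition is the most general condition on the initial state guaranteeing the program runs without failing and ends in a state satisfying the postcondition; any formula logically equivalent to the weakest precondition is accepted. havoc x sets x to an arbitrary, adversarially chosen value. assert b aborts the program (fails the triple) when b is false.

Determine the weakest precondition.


Working backward. After the program, !y must hold.
Before y := !y: y
Then branch requires y; else branch requires y.
Before the if: (!y) ==> y
Before y := y: (!y) ==> y
Before assert y: y && ((!y) ==> y)
Answer: WP = y && ((!y) ==> y)


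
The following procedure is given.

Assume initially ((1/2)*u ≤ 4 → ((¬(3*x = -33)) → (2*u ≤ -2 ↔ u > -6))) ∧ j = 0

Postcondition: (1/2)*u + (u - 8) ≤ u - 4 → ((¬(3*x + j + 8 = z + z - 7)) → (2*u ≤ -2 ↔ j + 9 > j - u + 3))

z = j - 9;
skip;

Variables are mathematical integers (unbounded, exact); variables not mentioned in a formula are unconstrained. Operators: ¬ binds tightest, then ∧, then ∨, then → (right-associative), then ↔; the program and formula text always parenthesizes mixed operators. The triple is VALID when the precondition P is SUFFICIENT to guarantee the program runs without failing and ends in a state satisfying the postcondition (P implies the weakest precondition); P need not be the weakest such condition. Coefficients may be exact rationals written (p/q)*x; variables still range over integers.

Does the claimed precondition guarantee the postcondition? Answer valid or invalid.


Working backward. After the program, the postcondition (1/2)*u + (u - 8) ≤ u - 4 → ((¬(3*x + j + 8 = z + z - 7)) → (2*u ≤ -2 ↔ j + 9 > j - u + 3)) must hold; in canonical form it is (1/2)*u ≤ 4 → ((¬(j + 3*x = 2*z - 15)) → (2*u ≤ -2 ↔ u > -6)).
Before skip: (1/2)*u ≤ 4 → ((¬(j + 3*x = 2*z - 15)) → (2*u ≤ -2 ↔ u > -6))
Before z := j - 9: (1/2)*u ≤ 4 → ((¬(3*x = j - 33)) → (2*u ≤ -2 ↔ u > -6))
The weakest precondition is (1/2)*u ≤ 4 → ((¬(3*x = j - 33)) → (2*u ≤ -2 ↔ u > -6)).
Check whether ((1/2)*u ≤ 4 → ((¬(3*x = -33)) → (2*u ≤ -2 ↔ u > -6))) ∧ j = 0 implies it.
Every state satisfying the precondition satisfies the weakest precondition: the implication holds.
Answer: valid


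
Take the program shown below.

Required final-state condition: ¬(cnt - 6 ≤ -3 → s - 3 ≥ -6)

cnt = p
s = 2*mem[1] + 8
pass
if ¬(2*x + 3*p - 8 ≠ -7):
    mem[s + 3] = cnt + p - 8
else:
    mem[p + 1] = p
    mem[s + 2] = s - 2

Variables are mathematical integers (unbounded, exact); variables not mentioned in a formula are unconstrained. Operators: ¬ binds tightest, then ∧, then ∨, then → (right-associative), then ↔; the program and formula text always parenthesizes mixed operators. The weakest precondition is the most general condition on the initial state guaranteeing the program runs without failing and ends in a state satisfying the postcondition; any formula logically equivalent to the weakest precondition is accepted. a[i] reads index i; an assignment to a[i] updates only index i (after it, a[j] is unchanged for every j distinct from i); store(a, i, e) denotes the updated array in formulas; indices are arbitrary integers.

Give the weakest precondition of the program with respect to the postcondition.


Working backward. After the program, the postcondition ¬(cnt - 6 ≤ -3 → s - 3 ≥ -6) must hold; in canonical form it is ¬(cnt ≤ 3 → s ≥ -3).
Then branch requires ¬(cnt ≤ 3 → s ≥ -3); else branch requires ¬(cnt ≤ 3 → s ≥ -3).
Before the if: ((¬(3*p + 2*x ≠ 1)) → (¬(cnt ≤ 3 → s ≥ -3))) ∧ (3*p + 2*x ≠ 1 → (¬(cnt ≤ 3 → s ≥ -3)))
Before skip: ((¬(3*p + 2*x ≠ 1)) → (¬(cnt ≤ 3 → s ≥ -3))) ∧ (3*p + 2*x ≠ 1 → (¬(cnt ≤ 3 → s ≥ -3)))
Before s := 2*mem[1] + 8: ((¬(3*p + 2*x ≠ 1)) → (¬(cnt ≤ 3 → 2*mem[1] ≥ -11))) ∧ (3*p + 2*x ≠ 1 → (¬(cnt ≤ 3 → 2*mem[1] ≥ -11)))
Before cnt := p: ((¬(3*p + 2*x ≠ 1)) → (¬(p ≤ 3 → 2*mem[1] ≥ -11))) ∧ (3*p + 2*x ≠ 1 → (¬(p ≤ 3 → 2*mem[1] ≥ -11)))
Answer: WP = ((¬(3*p + 2*x ≠ 1)) → (¬(p ≤ 3 → 2*mem[1] ≥ -11))) ∧ (3*p + 2*x ≠ 1 → (¬(p ≤ 3 → 2*mem[1] ≥ -11)))


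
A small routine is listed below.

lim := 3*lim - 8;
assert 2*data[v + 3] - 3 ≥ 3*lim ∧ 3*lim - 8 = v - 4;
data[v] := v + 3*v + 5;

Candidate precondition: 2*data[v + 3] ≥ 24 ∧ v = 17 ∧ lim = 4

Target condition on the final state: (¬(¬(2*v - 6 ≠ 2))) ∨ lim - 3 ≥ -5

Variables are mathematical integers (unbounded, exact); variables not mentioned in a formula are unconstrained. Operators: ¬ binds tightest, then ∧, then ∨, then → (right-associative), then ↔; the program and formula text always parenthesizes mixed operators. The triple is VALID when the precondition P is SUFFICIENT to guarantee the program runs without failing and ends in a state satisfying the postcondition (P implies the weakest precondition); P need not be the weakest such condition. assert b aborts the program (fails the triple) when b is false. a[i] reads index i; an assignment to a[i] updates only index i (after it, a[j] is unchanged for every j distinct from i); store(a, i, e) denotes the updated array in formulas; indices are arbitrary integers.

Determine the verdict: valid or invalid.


Working backward. After the program, the postcondition (¬(¬(2*v - 6 ≠ 2))) ∨ lim - 3 ≥ -5 must hold; in canonical form it is 2*v ≠ 8 ∨ lim ≥ -2.
Before data[v] := v + 3*v + 5: 2*v ≠ 8 ∨ lim ≥ -2
Before assert 2*data[v + 3] - 3 ≥ 3*lim ∧ 3*lim - 8 = v - 4: 2*data[v + 3] ≥ 3*lim + 3 ∧ 3*lim = v + 4 ∧ (2*v ≠ 8 ∨ lim ≥ -2)
Before lim := 3*lim - 8: 2*data[v + 3] ≥ 9*lim - 21 ∧ 9*lim = v + 28 ∧ (2*v ≠ 8 ∨ 3*lim ≥ 6)
The weakest precondition is 2*data[v + 3] ≥ 9*lim - 21 ∧ 9*lim = v + 28 ∧ (2*v ≠ 8 ∨ 3*lim ≥ 6).
Check whether 2*data[v + 3] ≥ 24 ∧ v = 17 ∧ lim = 4 implies it.
Countermodel: at the initial state data = {[20] = 12, elsewhere 12}, lim = 4, v = 17, the precondition holds but the weakest precondition fails.
Answer: invalid


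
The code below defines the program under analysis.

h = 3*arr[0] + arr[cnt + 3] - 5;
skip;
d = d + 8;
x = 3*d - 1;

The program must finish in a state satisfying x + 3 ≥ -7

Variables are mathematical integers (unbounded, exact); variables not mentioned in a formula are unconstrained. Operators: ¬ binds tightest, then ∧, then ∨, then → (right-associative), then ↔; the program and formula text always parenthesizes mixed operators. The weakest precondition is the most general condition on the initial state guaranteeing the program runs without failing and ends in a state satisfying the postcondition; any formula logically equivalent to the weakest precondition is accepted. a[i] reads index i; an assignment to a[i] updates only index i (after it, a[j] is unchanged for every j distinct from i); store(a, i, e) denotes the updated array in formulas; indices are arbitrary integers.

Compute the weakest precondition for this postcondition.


Working backward. After the program, the postcondition x + 3 ≥ -7 must hold; in canonical form it is x ≥ -10.
Before x := 3*d - 1: 3*d ≥ -9
Before d := d + 8: 3*d ≥ -33
Before skip: 3*d ≥ -33
Before h := 3*arr[0] + arr[cnt + 3] - 5: 3*d ≥ -33
Answer: WP = 3*d ≥ -33


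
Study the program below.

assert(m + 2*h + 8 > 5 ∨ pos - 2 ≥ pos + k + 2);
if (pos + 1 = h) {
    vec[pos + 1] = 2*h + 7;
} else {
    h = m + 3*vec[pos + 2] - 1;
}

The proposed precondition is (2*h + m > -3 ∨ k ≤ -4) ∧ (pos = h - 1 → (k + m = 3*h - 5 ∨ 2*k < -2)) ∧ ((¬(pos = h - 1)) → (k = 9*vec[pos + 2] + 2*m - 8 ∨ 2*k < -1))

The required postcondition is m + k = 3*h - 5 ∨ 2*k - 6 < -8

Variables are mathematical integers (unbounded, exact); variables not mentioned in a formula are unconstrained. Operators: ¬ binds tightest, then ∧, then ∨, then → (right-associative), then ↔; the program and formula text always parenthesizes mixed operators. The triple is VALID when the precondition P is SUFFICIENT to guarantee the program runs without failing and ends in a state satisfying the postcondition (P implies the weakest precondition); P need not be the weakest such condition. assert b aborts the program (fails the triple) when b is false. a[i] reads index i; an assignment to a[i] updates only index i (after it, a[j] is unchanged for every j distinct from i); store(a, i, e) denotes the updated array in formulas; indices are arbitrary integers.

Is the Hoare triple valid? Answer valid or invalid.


Working backward. After the program, the postcondition m + k = 3*h - 5 ∨ 2*k - 6 < -8 must hold; in canonical form it is k + m = 3*h - 5 ∨ 2*k < -2.
Then branch requires k + m = 3*h - 5 ∨ 2*k < -2; else branch requires k = 9*vec[pos + 2] + 2*m - 8 ∨ 2*k < -2.
Before the if: (pos = h - 1 → (k + m = 3*h - 5 ∨ 2*k < -2)) ∧ ((¬(pos = h - 1)) → (k = 9*vec[pos + 2] + 2*m - 8 ∨ 2*k < -2))
Before assert m + 2*h + 8 > 5 ∨ pos - 2 ≥ pos + k + 2: (2*h + m > -3 ∨ k ≤ -4) ∧ (pos = h - 1 → (k + m = 3*h - 5 ∨ 2*k < -2)) ∧ ((¬(pos = h - 1)) → (k = 9*vec[pos + 2] + 2*m - 8 ∨ 2*k < -2))
The weakest precondition is (2*h + m > -3 ∨ k ≤ -4) ∧ (pos = h - 1 → (k + m = 3*h - 5 ∨ 2*k < -2)) ∧ ((¬(pos = h - 1)) → (k = 9*vec[pos + 2] + 2*m - 8 ∨ 2*k < -2)).
Check whether (2*h + m > -3 ∨ k ≤ -4) ∧ (pos = h - 1 → (k + m = 3*h - 5 ∨ 2*k < -2)) ∧ ((¬(pos = h - 1)) → (k = 9*vec[pos + 2] + 2*m - 8 ∨ 2*k < -1)) implies it.
Countermodel: at the initial state h = 0, k = -1, m = 0, pos = 0, vec = {[2] = 0, elsewhere 0}, the precondition holds but the weakest precondition fails.
Answer: invalid


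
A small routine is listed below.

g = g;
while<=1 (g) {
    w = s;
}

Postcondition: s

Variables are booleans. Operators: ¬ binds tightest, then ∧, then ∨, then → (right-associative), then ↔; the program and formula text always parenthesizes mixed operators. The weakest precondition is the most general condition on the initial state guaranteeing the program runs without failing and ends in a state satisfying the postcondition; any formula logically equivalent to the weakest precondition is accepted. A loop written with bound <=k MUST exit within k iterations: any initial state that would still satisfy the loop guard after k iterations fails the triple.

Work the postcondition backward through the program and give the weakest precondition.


Working backward. After the program, s must hold.
Before the loop (bound <=1), unroll the exhaustion recursion (WP_0 = exit-now case; WP_j = one more guarded iteration, up to j = 1):
  WP_0: (¬g) ∧ s
  WP_1: (g → ((¬g) ∧ s)) ∧ ((¬g) → s)
So before the loop: (g → ((¬g) ∧ s)) ∧ ((¬g) → s)
Before g := g: (g → ((¬g) ∧ s)) ∧ ((¬g) → s)
Answer: WP = (g → ((¬g) ∧ s)) ∧ ((¬g) → s)


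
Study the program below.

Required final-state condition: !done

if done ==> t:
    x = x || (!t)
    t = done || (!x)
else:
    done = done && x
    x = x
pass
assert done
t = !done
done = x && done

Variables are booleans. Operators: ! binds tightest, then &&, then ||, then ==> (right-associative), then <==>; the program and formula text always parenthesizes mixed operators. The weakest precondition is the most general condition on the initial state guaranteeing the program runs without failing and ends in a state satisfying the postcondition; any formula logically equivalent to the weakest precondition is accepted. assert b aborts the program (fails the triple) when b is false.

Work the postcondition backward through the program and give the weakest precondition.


Working backward. After the program, !done must hold.
Before done := x && done: !(x && done)
Before t := !done: !(x && done)
Before assert done: done && (!(x && done))
Before skip: done && (!(x && done))
Then branch requires done && (!((x || (!t)) && done)); else branch requires done && x && (!(x && done)).
Before the if: ((done ==> t) ==> (done && (!((x || (!t)) && done)))) && ((!(done ==> t)) ==> (done && x && (!(x && done))))
Answer: WP = ((done ==> t) ==> (done && (!((x || (!t)) && done)))) && ((!(done ==> t)) ==> (done && x && (!(x && done))))


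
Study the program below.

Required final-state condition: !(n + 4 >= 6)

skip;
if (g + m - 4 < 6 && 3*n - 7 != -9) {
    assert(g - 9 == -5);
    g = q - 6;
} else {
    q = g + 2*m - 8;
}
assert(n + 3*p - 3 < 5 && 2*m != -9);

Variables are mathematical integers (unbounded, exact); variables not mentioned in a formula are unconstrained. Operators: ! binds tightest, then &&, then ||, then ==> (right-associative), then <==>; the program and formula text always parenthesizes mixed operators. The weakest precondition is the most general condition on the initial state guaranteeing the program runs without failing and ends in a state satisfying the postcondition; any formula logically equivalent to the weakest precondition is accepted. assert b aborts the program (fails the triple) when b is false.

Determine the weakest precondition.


Working backward. After the program, the postcondition !(n + 4 >= 6) must hold; in canonical form it is !(n >= 2).
Before assert n + 3*p - 3 < 5 && 2*m != -9: n + 3*p < 8 && 2*m != -9 && (!(n >= 2))
Then branch requires g == 4 && n + 3*p < 8 && 2*m != -9 && (!(n >= 2)); else branch requires n + 3*p < 8 && 2*m != -9 && (!(n >= 2)).
Before the if: ((g + m < 10 && 3*n != -2) ==> (g == 4 && n + 3*p < 8 && 2*m != -9 && (!(n >= 2)))) && ((!(g + m < 10 && 3*n != -2)) ==> (n + 3*p < 8 && 2*m != -9 && (!(n >= 2))))
Before skip: ((g + m < 10 && 3*n != -2) ==> (g == 4 && n + 3*p < 8 && 2*m != -9 && (!(n >= 2)))) && ((!(g + m < 10 && 3*n != -2)) ==> (n + 3*p < 8 && 2*m != -9 && (!(n >= 2))))
Answer: WP = ((g + m < 10 && 3*n != -2) ==> (g == 4 && n + 3*p < 8 && 2*m != -9 && (!(n >= 2)))) && ((!(g + m < 10 && 3*n != -2)) ==> (n + 3*p < 8 && 2*m != -9 && (!(n >= 2))))


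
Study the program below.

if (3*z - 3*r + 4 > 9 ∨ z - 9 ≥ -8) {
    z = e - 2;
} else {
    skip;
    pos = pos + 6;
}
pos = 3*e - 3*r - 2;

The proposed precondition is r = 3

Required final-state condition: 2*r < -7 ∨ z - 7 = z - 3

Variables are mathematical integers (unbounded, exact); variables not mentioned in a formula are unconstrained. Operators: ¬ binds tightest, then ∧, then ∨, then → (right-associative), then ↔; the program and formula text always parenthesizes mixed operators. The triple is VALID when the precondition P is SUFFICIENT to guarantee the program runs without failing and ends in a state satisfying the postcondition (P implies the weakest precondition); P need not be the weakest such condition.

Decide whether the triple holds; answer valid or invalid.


Working backward. After the program, the postcondition 2*r < -7 ∨ z - 7 = z - 3 must hold; in canonical form it is 2*r < -7.
Before pos := 3*e - 3*r - 2: 2*r < -7
Then branch requires 2*r < -7; else branch requires 2*r < -7.
Before the if: ((3*z > 3*r + 5 ∨ z ≥ 1) → 2*r < -7) ∧ ((¬(3*z > 3*r + 5 ∨ z ≥ 1)) → 2*r < -7)
The weakest precondition is ((3*z > 3*r + 5 ∨ z ≥ 1) → 2*r < -7) ∧ ((¬(3*z > 3*r + 5 ∨ z ≥ 1)) → 2*r < -7).
Check whether r = 3 implies it.
Countermodel: at the initial state r = 3, z = 0, the precondition holds but the weakest precondition fails.
Answer: invalid


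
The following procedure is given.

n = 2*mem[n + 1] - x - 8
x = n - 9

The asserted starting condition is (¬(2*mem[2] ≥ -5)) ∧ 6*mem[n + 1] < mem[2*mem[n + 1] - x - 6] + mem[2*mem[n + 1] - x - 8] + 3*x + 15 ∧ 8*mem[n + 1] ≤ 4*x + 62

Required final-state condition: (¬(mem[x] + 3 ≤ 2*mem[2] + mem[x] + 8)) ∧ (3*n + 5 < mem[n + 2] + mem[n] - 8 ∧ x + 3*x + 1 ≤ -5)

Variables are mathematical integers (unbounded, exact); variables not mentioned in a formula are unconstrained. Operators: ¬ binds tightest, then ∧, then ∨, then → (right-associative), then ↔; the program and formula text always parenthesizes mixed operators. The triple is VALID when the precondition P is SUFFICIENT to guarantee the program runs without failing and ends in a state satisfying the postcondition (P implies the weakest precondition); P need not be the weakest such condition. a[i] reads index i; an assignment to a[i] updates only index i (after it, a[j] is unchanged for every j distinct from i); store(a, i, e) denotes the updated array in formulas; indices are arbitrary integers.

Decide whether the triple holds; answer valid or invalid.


Working backward. After the program, the postcondition (¬(mem[x] + 3 ≤ 2*mem[2] + mem[x] + 8)) ∧ (3*n + 5 < mem[n + 2] + mem[n] - 8 ∧ x + 3*x + 1 ≤ -5) must hold; in canonical form it is (¬(2*mem[2] ≥ -5)) ∧ 3*n < mem[n + 2] + mem[n] - 13 ∧ 4*x ≤ -6.
Before x := n - 9: (¬(2*mem[2] ≥ -5)) ∧ 3*n < mem[n + 2] + mem[n] - 13 ∧ 4*n ≤ 30
Before n := 2*mem[n + 1] - x - 8: (¬(2*mem[2] ≥ -5)) ∧ 6*mem[n + 1] < mem[2*mem[n + 1] - x - 6] + mem[2*mem[n + 1] - x - 8] + 3*x + 11 ∧ 8*mem[n + 1] ≤ 4*x + 62
The weakest precondition is (¬(2*mem[2] ≥ -5)) ∧ 6*mem[n + 1] < mem[2*mem[n + 1] - x - 6] + mem[2*mem[n + 1] - x - 8] + 3*x + 11 ∧ 8*mem[n + 1] ≤ 4*x + 62.
Check whether (¬(2*mem[2] ≥ -5)) ∧ 6*mem[n + 1] < mem[2*mem[n + 1] - x - 6] + mem[2*mem[n + 1] - x - 8] + 3*x + 15 ∧ 8*mem[n + 1] ≤ 4*x + 62 implies it.
Countermodel: at the initial state mem = {[-8] = 15215, [-6] = -15226, [2] = -3, [3] = 0, elsewhere 15215}, n = 2, x = 0, the precondition holds but the weakest precondition fails.
Answer: invalid


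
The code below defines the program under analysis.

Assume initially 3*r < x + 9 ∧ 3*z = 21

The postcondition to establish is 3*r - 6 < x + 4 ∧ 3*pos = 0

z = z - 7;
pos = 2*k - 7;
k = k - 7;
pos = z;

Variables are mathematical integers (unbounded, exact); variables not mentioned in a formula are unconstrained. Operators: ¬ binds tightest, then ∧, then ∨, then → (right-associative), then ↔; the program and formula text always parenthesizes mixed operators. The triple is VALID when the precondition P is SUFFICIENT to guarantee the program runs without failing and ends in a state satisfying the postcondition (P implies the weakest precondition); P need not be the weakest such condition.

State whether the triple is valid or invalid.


Working backward. After the program, the postcondition 3*r - 6 < x + 4 ∧ 3*pos = 0 must hold; in canonical form it is 3*r < x + 10 ∧ 3*pos = 0.
Before pos := z: 3*r < x + 10 ∧ 3*z = 0
Before k := k - 7: 3*r < x + 10 ∧ 3*z = 0
Before pos := 2*k - 7: 3*r < x + 10 ∧ 3*z = 0
Before z := z - 7: 3*r < x + 10 ∧ 3*z = 21
The weakest precondition is 3*r < x + 10 ∧ 3*z = 21.
Check whether 3*r < x + 9 ∧ 3*z = 21 implies it.
Every state satisfying the precondition satisfies the weakest precondition: the implication holds.
Answer: valid


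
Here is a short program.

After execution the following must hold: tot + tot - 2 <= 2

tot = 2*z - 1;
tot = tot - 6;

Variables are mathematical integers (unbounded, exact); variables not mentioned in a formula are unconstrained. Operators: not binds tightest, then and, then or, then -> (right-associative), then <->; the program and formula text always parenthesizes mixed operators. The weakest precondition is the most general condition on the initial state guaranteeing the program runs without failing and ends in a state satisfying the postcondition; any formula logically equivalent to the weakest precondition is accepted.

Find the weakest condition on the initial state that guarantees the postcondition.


Working backward. After the program, the postcondition tot + tot - 2 <= 2 must hold; in canonical form it is 2*tot <= 4.
Before tot := tot - 6: 2*tot <= 16
Before tot := 2*z - 1: 4*z <= 18
Answer: WP = 4*z <= 18


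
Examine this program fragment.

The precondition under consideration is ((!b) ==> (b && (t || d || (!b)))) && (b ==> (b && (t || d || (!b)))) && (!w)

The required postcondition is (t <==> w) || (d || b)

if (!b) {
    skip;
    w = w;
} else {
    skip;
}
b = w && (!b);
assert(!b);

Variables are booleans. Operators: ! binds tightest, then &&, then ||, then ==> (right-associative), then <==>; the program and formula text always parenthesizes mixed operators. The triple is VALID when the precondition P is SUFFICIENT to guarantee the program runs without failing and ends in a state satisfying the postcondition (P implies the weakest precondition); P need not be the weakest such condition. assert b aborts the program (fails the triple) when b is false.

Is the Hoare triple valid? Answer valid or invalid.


Working backward. After the program, the postcondition (t <==> w) || (d || b) must hold; in canonical form it is (t <==> w) || d || b.
Before assert !b: (!b) && ((t <==> w) || d || b)
Before b := w && (!b): (!(w && (!b))) && ((t <==> w) || d || (w && (!b)))
Then branch requires (!(w && (!b))) && ((t <==> w) || d || (w && (!b))); else branch requires (!(w && (!b))) && ((t <==> w) || d || (w && (!b))).
Before the if: ((!b) ==> ((!(w && (!b))) && ((t <==> w) || d || (w && (!b))))) && (b ==> ((!(w && (!b))) && ((t <==> w) || d || (w && (!b)))))
The weakest precondition is ((!b) ==> ((!(w && (!b))) && ((t <==> w) || d || (w && (!b))))) && (b ==> ((!(w && (!b))) && ((t <==> w) || d || (w && (!b))))).
Check whether ((!b) ==> (b && (t || d || (!b)))) && (b ==> (b && (t || d || (!b)))) && (!w) implies it.
Countermodel: at the initial state b = true, d = false, t = true, w = false, the precondition holds but the weakest precondition fails.
Answer: invalid


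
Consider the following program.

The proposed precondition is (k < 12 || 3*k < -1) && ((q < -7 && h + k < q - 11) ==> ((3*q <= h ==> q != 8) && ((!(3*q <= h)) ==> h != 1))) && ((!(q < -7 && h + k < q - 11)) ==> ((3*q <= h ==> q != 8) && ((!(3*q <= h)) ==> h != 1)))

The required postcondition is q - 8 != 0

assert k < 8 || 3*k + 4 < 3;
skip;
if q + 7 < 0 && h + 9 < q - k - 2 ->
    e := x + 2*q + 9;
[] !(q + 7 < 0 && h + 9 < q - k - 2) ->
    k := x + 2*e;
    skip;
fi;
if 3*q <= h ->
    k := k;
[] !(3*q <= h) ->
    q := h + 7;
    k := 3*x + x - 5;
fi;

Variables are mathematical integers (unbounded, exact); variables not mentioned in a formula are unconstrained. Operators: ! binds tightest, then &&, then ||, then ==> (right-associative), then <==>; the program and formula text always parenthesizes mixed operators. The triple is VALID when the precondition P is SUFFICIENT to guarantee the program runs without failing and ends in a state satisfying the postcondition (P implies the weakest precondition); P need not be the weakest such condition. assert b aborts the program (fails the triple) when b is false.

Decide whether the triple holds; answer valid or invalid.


Working backward. After the program, the postcondition q - 8 != 0 must hold; in canonical form it is q != 8.
Then branch requires q != 8; else branch requires h != 1.
Before the if: (3*q <= h ==> q != 8) && ((!(3*q <= h)) ==> h != 1)
Then branch requires (3*q <= h ==> q != 8) && ((!(3*q <= h)) ==> h != 1); else branch requires (3*q <= h ==> q != 8) && ((!(3*q <= h)) ==> h != 1).
Before the if: ((q < -7 && h + k < q - 11) ==> ((3*q <= h ==> q != 8) && ((!(3*q <= h)) ==> h != 1))) && ((!(q < -7 && h + k < q - 11)) ==> ((3*q <= h ==> q != 8) && ((!(3*q <= h)) ==> h != 1)))
Before skip: ((q < -7 && h + k < q - 11) ==> ((3*q <= h ==> q != 8) && ((!(3*q <= h)) ==> h != 1))) && ((!(q < -7 && h + k < q - 11)) ==> ((3*q <= h ==> q != 8) && ((!(3*q <= h)) ==> h != 1)))
Before assert k < 8 || 3*k + 4 < 3: (k < 8 || 3*k < -1) && ((q < -7 && h + k < q - 11) ==> ((3*q <= h ==> q != 8) && ((!(3*q <= h)) ==> h != 1))) && ((!(q < -7 && h + k < q - 11)) ==> ((3*q <= h ==> q != 8) && ((!(3*q <= h)) ==> h != 1)))
The weakest precondition is (k < 8 || 3*k < -1) && ((q < -7 && h + k < q - 11) ==> ((3*q <= h ==> q != 8) && ((!(3*q <= h)) ==> h != 1))) && ((!(q < -7 && h + k < q - 11)) ==> ((3*q <= h ==> q != 8) && ((!(3*q <= h)) ==> h != 1))).
Check whether (k < 12 || 3*k < -1) && ((q < -7 && h + k < q - 11) ==> ((3*q <= h ==> q != 8) && ((!(3*q <= h)) ==> h != 1))) && ((!(q < -7 && h + k < q - 11)) ==> ((3*q <= h ==> q != 8) && ((!(3*q <= h)) ==> h != 1))) implies it.
Countermodel: at the initial state h = 2, k = 8, q = -8, the precondition holds but the weakest precondition fails.
Answer: invalid


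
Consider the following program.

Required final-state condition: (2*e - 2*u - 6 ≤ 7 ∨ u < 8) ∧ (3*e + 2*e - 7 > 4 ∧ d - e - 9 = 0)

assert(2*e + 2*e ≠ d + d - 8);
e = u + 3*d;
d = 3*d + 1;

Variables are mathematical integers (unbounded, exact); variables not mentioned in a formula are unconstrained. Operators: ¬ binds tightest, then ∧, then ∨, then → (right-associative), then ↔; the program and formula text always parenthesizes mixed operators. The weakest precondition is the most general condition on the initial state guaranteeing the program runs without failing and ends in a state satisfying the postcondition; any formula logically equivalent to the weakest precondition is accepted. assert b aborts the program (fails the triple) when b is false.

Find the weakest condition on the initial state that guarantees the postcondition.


Working backward. After the program, the postcondition (2*e - 2*u - 6 ≤ 7 ∨ u < 8) ∧ (3*e + 2*e - 7 > 4 ∧ d - e - 9 = 0) must hold; in canonical form it is (2*e ≤ 2*u + 13 ∨ u < 8) ∧ 5*e > 11 ∧ d = e + 9.
Before d := 3*d + 1: (2*e ≤ 2*u + 13 ∨ u < 8) ∧ 5*e > 11 ∧ 3*d = e + 8
Before e := u + 3*d: (6*d ≤ 13 ∨ u < 8) ∧ 15*d + 5*u > 11 ∧ u = -8
Before assert 2*e + 2*e ≠ d + d - 8: 4*e ≠ 2*d - 8 ∧ (6*d ≤ 13 ∨ u < 8) ∧ 15*d + 5*u > 11 ∧ u = -8
Answer: WP = 4*e ≠ 2*d - 8 ∧ (6*d ≤ 13 ∨ u < 8) ∧ 15*d + 5*u > 11 ∧ u = -8


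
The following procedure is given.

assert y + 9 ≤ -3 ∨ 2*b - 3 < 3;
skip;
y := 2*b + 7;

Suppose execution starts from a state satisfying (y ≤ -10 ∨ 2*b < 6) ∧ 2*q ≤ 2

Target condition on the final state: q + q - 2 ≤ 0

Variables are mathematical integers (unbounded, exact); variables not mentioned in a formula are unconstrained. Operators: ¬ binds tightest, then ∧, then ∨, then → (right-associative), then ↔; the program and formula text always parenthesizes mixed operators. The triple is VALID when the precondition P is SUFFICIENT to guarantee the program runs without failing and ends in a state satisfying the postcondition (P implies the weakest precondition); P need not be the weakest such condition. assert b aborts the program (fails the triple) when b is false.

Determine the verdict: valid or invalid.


Working backward. After the program, the postcondition q + q - 2 ≤ 0 must hold; in canonical form it is 2*q ≤ 2.
Before y := 2*b + 7: 2*q ≤ 2
Before skip: 2*q ≤ 2
Before assert y + 9 ≤ -3 ∨ 2*b - 3 < 3: (y ≤ -12 ∨ 2*b < 6) ∧ 2*q ≤ 2
The weakest precondition is (y ≤ -12 ∨ 2*b < 6) ∧ 2*q ≤ 2.
Check whether (y ≤ -10 ∨ 2*b < 6) ∧ 2*q ≤ 2 implies it.
Countermodel: at the initial state b = 3, q = 1, y = -11, the precondition holds but the weakest precondition fails.
Answer: invalid


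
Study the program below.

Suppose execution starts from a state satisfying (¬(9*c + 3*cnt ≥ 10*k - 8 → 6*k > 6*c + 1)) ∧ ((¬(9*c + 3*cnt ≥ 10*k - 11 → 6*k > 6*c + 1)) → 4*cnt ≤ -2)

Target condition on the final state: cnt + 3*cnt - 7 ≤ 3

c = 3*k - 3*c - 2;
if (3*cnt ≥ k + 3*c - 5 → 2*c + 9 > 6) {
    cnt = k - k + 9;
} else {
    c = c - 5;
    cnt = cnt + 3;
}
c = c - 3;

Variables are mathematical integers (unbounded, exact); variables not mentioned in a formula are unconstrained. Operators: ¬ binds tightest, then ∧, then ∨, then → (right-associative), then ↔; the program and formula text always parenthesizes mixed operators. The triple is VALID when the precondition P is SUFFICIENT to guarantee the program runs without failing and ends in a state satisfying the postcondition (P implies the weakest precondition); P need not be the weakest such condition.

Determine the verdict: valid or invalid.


Working backward. After the program, the postcondition cnt + 3*cnt - 7 ≤ 3 must hold; in canonical form it is 4*cnt ≤ 10.
Before c := c - 3: 4*cnt ≤ 10
Then branch requires false; else branch requires 4*cnt ≤ -2.
Before the if: (¬(3*cnt ≥ 3*c + k - 5 → 2*c > -3)) ∧ ((¬(3*cnt ≥ 3*c + k - 5 → 2*c > -3)) → 4*cnt ≤ -2)
Before c := 3*k - 3*c - 2: (¬(9*c + 3*cnt ≥ 10*k - 11 → 6*k > 6*c + 1)) ∧ ((¬(9*c + 3*cnt ≥ 10*k - 11 → 6*k > 6*c + 1)) → 4*cnt ≤ -2)
The weakest precondition is (¬(9*c + 3*cnt ≥ 10*k - 11 → 6*k > 6*c + 1)) ∧ ((¬(9*c + 3*cnt ≥ 10*k - 11 → 6*k > 6*c + 1)) → 4*cnt ≤ -2).
Check whether (¬(9*c + 3*cnt ≥ 10*k - 8 → 6*k > 6*c + 1)) ∧ ((¬(9*c + 3*cnt ≥ 10*k - 11 → 6*k > 6*c + 1)) → 4*cnt ≤ -2) implies it.
Every state satisfying the precondition satisfies the weakest precondition: the implication holds.
Answer: valid


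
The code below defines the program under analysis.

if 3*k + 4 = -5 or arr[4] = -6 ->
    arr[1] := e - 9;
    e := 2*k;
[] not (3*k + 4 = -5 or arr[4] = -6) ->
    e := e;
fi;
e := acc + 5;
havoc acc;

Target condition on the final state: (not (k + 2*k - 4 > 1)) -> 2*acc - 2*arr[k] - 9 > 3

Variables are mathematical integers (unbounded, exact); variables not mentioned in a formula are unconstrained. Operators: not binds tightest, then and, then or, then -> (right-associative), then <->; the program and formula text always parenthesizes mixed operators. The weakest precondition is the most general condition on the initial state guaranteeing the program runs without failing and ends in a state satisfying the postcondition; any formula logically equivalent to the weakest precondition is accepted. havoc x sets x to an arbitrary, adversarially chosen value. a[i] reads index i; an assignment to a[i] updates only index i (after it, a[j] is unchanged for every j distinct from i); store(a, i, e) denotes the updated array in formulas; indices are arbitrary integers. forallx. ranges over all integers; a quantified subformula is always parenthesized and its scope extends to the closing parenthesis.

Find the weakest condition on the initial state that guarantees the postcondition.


Working backward. After the program, the postcondition (not (k + 2*k - 4 > 1)) -> 2*acc - 2*arr[k] - 9 > 3 must hold; in canonical form it is (not (3*k > 5)) -> 2*acc > 2*arr[k] + 12.
Before havoc acc: forall acc_1. ((not (3*k > 5)) -> 2*acc_1 > 2*arr[k] + 12)
Before e := acc + 5: forall acc_1. ((not (3*k > 5)) -> 2*acc_1 > 2*arr[k] + 12)
Then branch requires forall acc_1. ((not (3*k > 5)) -> 2*acc_1 > 2*store(arr, 1, e - 9)[k] + 12); else branch requires forall acc_1. ((not (3*k > 5)) -> 2*acc_1 > 2*arr[k] + 12).
Before the if: ((3*k = -9 or arr[4] = -6) -> (forall acc_1. ((not (3*k > 5)) -> 2*acc_1 > 2*store(arr, 1, e - 9)[k] + 12))) and ((not (3*k = -9 or arr[4] = -6)) -> (forall acc_1. ((not (3*k > 5)) -> 2*acc_1 > 2*arr[k] + 12)))
Answer: WP = ((3*k = -9 or arr[4] = -6) -> (forall acc_1. ((not (3*k > 5)) -> 2*acc_1 > 2*store(arr, 1, e - 9)[k] + 12))) and ((not (3*k = -9 or arr[4] = -6)) -> (forall acc_1. ((not (3*k > 5)) -> 2*acc_1 > 2*arr[k] + 12)))


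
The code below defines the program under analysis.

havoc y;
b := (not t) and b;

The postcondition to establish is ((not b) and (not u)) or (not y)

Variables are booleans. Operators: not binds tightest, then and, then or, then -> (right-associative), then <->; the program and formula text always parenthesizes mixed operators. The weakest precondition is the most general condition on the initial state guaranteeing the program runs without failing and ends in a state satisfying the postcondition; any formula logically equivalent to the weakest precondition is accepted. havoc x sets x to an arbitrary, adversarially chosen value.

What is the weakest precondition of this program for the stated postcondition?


Working backward. After the program, ((not b) and (not u)) or (not y) must hold.
Before b := (not t) and b: ((not ((not t) and b)) and (not u)) or (not y)
Before havoc y: (not ((not t) and b)) and (not u)
Answer: WP = (not ((not t) and b)) and (not u)


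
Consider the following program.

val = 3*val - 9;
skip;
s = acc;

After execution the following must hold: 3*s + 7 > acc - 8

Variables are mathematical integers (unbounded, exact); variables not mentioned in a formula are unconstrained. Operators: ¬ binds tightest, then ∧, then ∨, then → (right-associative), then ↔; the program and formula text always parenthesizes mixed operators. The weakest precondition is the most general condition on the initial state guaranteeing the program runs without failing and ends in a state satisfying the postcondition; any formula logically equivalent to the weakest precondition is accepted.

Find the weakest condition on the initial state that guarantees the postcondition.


Working backward. After the program, the postcondition 3*s + 7 > acc - 8 must hold; in canonical form it is 3*s > acc - 15.
Before s := acc: 2*acc > -15
Before skip: 2*acc > -15
Before val := 3*val - 9: 2*acc > -15
Answer: WP = 2*acc > -15


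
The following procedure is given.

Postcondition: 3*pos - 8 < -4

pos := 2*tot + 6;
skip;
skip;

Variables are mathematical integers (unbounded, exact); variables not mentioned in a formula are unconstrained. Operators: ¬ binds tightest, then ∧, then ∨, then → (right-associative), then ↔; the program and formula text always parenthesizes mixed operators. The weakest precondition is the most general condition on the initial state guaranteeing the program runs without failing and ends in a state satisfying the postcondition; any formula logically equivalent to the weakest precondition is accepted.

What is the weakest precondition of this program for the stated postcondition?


Working backward. After the program, the postcondition 3*pos - 8 < -4 must hold; in canonical form it is 3*pos < 4.
Before skip: 3*pos < 4
Before skip: 3*pos < 4
Before pos := 2*tot + 6: 6*tot < -14
Answer: WP = 6*tot < -14


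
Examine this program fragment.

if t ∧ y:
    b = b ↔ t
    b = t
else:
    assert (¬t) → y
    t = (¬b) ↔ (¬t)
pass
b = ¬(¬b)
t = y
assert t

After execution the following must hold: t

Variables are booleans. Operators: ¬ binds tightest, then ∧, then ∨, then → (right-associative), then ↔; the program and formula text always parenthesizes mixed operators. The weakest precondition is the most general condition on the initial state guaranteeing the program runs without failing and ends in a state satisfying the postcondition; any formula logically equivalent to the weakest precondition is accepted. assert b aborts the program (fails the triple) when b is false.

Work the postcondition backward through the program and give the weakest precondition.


Working backward. After the program, t must hold.
Before assert t: t
Before t := y: y
Before b := ¬(¬b): y
Before skip: y
Then branch requires y; else branch requires ((¬t) → y) ∧ y.
Before the if: ((t ∧ y) → y) ∧ ((¬(t ∧ y)) → (((¬t) → y) ∧ y))
Answer: WP = ((t ∧ y) → y) ∧ ((¬(t ∧ y)) → (((¬t) → y) ∧ y))


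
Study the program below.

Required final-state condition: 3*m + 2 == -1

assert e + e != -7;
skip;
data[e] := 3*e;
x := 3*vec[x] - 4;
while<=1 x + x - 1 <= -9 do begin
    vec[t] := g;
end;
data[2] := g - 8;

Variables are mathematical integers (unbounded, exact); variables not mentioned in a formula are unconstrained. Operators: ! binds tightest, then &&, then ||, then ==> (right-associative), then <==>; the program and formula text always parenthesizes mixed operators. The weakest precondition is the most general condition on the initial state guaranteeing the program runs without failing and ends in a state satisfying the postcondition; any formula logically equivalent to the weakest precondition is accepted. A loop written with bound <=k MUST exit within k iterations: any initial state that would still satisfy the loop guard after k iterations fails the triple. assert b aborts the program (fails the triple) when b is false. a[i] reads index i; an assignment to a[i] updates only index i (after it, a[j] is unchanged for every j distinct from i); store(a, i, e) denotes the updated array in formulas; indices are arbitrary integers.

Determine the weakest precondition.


Working backward. After the program, the postcondition 3*m + 2 == -1 must hold; in canonical form it is 3*m == -3.
Before data[2] := g - 8: 3*m == -3
Before the loop (bound <=1), unroll the exhaustion recursion (WP_0 = exit-now case; WP_j = one more guarded iteration, up to j = 1):
  WP_0: (!(2*x <= -8)) && 3*m == -3
  WP_1: (2*x <= -8 ==> ((!(2*x <= -8)) && 3*m == -3)) && ((!(2*x <= -8)) ==> 3*m == -3)
So before the loop: (2*x <= -8 ==> ((!(2*x <= -8)) && 3*m == -3)) && ((!(2*x <= -8)) ==> 3*m == -3)
Before x := 3*vec[x] - 4: (6*vec[x] <= 0 ==> ((!(6*vec[x] <= 0)) && 3*m == -3)) && ((!(6*vec[x] <= 0)) ==> 3*m == -3)
Before data[e] := 3*e: (6*vec[x] <= 0 ==> ((!(6*vec[x] <= 0)) && 3*m == -3)) && ((!(6*vec[x] <= 0)) ==> 3*m == -3)
Before skip: (6*vec[x] <= 0 ==> ((!(6*vec[x] <= 0)) && 3*m == -3)) && ((!(6*vec[x] <= 0)) ==> 3*m == -3)
Before assert e + e != -7: 2*e != -7 && (6*vec[x] <= 0 ==> ((!(6*vec[x] <= 0)) && 3*m == -3)) && ((!(6*vec[x] <= 0)) ==> 3*m == -3)
Answer: WP = 2*e != -7 && (6*vec[x] <= 0 ==> ((!(6*vec[x] <= 0)) && 3*m == -3)) && ((!(6*vec[x] <= 0)) ==> 3*m == -3)
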